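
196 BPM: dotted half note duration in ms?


Let's work it out.
One quarter-note beat = 60000 / BPM = 60000 / 196 ms
Dotted half note = 3 × quarter note
Duration = 3 × 60000 / 196 = 180000 / 196
= 918.4 ms


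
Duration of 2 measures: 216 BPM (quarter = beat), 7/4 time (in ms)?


Reasoning:
Quarter-note beat duration = 60000 / 216 ms
Beats per measure (7/4) = 7
One measure = 7 × 60000 / 216 = 420000 / 216 ms
2 measures = 2 × 420000 / 216 = 840000 / 216
= 3888.9 ms


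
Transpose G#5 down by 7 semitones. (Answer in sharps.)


G#5: chromatic position 8 in octave 5 → absolute = 5×12 + 8 = 68
Transpose down 7: 68 - 7 = 61
61 = 5×12 + 1 → C# in octave 5
Result = C#5


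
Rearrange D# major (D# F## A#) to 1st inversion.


Step by step:
Root position: D# F## A#
1st inversion: move root up an octave
Bass note: F##
Notes (bottom to top) = F## A# D#


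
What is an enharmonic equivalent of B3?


Working:
Enharmonic notes sound the same pitch but are spelled with different letter names
B and Cb name the same pitch class
Octave numbers change at C, so B3 = Cb4
= Cb4


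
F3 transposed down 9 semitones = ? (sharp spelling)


F3: chromatic position 5 in octave 3 → absolute = 3×12 + 5 = 41
Transpose down 9: 41 - 9 = 32
32 = 2×12 + 8 → G# in octave 2
Result = G#2


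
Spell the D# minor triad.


Minor triad = root + minor 3rd (3 semitones) + perfect 5th (7 semitones)
A triad on D# stacks thirds, so the chord tones use letter names D-F-A
Root: D#
Minor 3rd above D#: F#
Perfect 5th above D#: A#
Chord = D# F# A#


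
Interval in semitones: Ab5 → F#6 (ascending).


Reasoning:
Absolute semitone position = octave×12 + chromatic position
Ab5: 5×12 + 8 = 68
F#6: 6×12 + 6 = 78
Difference = 78 - 68 = 10
= 10 semitones


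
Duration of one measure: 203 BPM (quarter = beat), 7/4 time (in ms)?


Let's work it out.
Quarter-note beat duration = 60000 / 203 ms
Beats per measure (7/4) = 7
One measure = 7 × 60000 / 203 = 420000 / 203 ms
= 2069.0 ms


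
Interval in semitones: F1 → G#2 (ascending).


Let's work it out.
Absolute semitone position = octave×12 + chromatic position
F1: 1×12 + 5 = 17
G#2: 2×12 + 8 = 32
Difference = 32 - 17 = 15
= 15 semitones


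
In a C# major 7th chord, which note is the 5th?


Major 7th chord = root + major 3rd + perfect 5th + major 7th
Seventh chords stack in thirds, so the letter names are C-E-G-B
Root: C#
Major 3rd above C#: E#
Perfect 5th above C#: G#
Major 7th above C#: B#
The 5th = G#


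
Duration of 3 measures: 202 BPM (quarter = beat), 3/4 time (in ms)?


Step by step:
Quarter-note beat duration = 60000 / 202 ms
Beats per measure (3/4) = 3
One measure = 3 × 60000 / 202 = 180000 / 202 ms
3 measures = 3 × 180000 / 202 = 540000 / 202
= 2673.3 ms


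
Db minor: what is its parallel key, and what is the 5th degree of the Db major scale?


Let's work it out.
Parallel keys share the same tonic but differ in mode
Db minor → parallel is Db major
Db major scale: Db Eb F Gb Ab Bb C
= Db major; 5th degree = Ab


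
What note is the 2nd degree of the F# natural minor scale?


Natural minor scale pattern: W-H-W-W-H-W-W (2-1-2-2-1-2-2 semitones)
Starting from F#:
  F# + 2 semitones → G#
  G# + 1 semitone → A
  A + 2 semitones → B
  B + 2 semitones → C#
  C# + 1 semitone → D
  D + 2 semitones → E
  E + 2 semitones → F#
Scale: F# G# A B C# D E
Degree 2 = G#


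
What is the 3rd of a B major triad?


Reasoning:
Major triad = root + major 3rd (4 semitones) + perfect 5th (7 semitones)
A triad on B stacks thirds, so the chord tones use letter names B-D-F
Root: B
Major 3rd above B: D#
Perfect 5th above B: F#
The 3rd = D#


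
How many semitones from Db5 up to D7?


Absolute semitone position = octave×12 + chromatic position
Db5: 5×12 + 1 = 61
D7: 7×12 + 2 = 86
Difference = 86 - 61 = 25
= 25 semitones


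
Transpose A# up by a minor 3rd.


Step by step:
minor 3rd: 3 letter names, 3 semitones
Letter: A + 2 → C
Pitch: A# + 3 semitones, spelled as a C → C#
= C#


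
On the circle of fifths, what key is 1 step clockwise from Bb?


Working:
Each clockwise step on the circle of fifths moves up a perfect 5th
From Bb: Bb → F
= F


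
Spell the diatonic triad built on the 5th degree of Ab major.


Solution.
Ab major scale: Ab Bb C Db Eb F G
Diatonic triad on degree 5 stacks scale notes 5, 7, 2: Eb G Bb
Eb→G = 4 semitones; Eb→Bb = 7 semitones → major triad
= Eb G Bb (major)


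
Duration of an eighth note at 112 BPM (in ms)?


Let's work it out.
One quarter-note beat = 60000 / BPM = 60000 / 112 ms
Eighth note = 1/2 × quarter note
Duration = 1/2 × 60000 / 112 = 30000 / 112
= 267.9 ms


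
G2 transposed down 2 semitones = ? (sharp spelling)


Working:
G2: chromatic position 7 in octave 2 → absolute = 2×12 + 7 = 31
Transpose down 2: 31 - 2 = 29
29 = 2×12 + 5 → F in octave 2
Result = F2


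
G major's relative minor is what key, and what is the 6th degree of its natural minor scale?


Reasoning:
The relative minor shares the major's key signature and starts on its 6th degree
6th degree = a major 6th above the tonic; a major 6th above G is E
→ relative minor of G major is E minor
E natural minor scale: E F# G A B C D
= E minor; 6th degree = C


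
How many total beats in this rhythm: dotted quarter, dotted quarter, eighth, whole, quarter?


Step by step:
Beat values:
  dotted quarter = 1.5 beats
  dotted quarter = 1.5 beats
  eighth = 0.5 beats
  whole = 4 beats
  quarter = 1 beat
Sum = 1.5 + 1.5 + 0.5 + 4 + 1
= 8.5 beats


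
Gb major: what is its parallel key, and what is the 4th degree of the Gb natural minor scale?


Parallel keys share the same tonic but differ in mode
Gb major → parallel is Gb minor
Gb natural minor scale: Gb Ab Bbb Cb Db Ebb Fb
= Gb minor; 4th degree = Cb


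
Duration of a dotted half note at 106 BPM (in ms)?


Working:
One quarter-note beat = 60000 / BPM = 60000 / 106 ms
Dotted half note = 3 × quarter note
Duration = 3 × 60000 / 106 = 180000 / 106
= 1698.1 ms


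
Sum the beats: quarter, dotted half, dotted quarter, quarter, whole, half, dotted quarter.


Beat values:
  quarter = 1 beat
  dotted half = 3 beats
  dotted quarter = 1.5 beats
  quarter = 1 beat
  whole = 4 beats
  half = 2 beats
  dotted quarter = 1.5 beats
Sum = 1 + 3 + 1.5 + 1 + 4 + 2 + 1.5
= 14 beats


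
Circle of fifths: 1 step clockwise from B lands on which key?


Each clockwise step on the circle of fifths moves up a perfect 5th
From B: B → F#/Gb
= F#/Gb


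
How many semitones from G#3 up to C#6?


Solution.
Absolute semitone position = octave×12 + chromatic position
G#3: 3×12 + 8 = 44
C#6: 6×12 + 1 = 73
Difference = 73 - 44 = 29
= 29 semitones


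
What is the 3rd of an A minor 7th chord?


Working:
Minor 7th chord = root + minor 3rd + perfect 5th + minor 7th
Seventh chords stack in thirds, so the letter names are A-C-E-G
Root: A
Minor 3rd above A: C
Perfect 5th above A: E
Minor 7th above A: G
The 3rd = C


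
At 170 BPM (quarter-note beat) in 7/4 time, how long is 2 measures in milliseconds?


Let's work it out.
Quarter-note beat duration = 60000 / 170 ms
Beats per measure (7/4) = 7
One measure = 7 × 60000 / 170 = 420000 / 170 ms
2 measures = 2 × 420000 / 170 = 840000 / 170
= 4941.2 ms


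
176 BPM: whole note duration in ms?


Reasoning:
One quarter-note beat = 60000 / BPM = 60000 / 176 ms
Whole note = 4 × quarter note
Duration = 4 × 60000 / 176 = 240000 / 176
= 1363.6 ms


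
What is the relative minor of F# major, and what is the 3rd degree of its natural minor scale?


Reasoning:
The relative minor shares the major's key signature and starts on its 6th degree
6th degree = a major 6th above the tonic; a major 6th above F# is D#
→ relative minor of F# major is D# minor
D# natural minor scale: D# E# F# G# A# B C#
= D# minor; 3rd degree = F#


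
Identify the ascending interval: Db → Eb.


Solution.
Letter names: D → E spans 2 letter names → a 2nd
Semitones: Db → Eb = 2 half-steps
A 2nd of 2 semitones is a major 2nd
= major 2nd


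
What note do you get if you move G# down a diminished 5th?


Solution.
diminished 5th: 5 letter names, 6 semitones
Letter: G - 4 → C
Pitch: G# - 6 semitones, spelled as a C → C##
= C##


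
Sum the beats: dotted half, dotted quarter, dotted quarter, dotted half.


Beat values:
  dotted half = 3 beats
  dotted quarter = 1.5 beats
  dotted quarter = 1.5 beats
  dotted half = 3 beats
Sum = 3 + 1.5 + 1.5 + 3
= 9 beats


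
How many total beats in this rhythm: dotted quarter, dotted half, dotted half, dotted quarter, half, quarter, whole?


Beat values:
  dotted quarter = 1.5 beats
  dotted half = 3 beats
  dotted half = 3 beats
  dotted quarter = 1.5 beats
  half = 2 beats
  quarter = 1 beat
  whole = 4 beats
Sum = 1.5 + 3 + 3 + 1.5 + 2 + 1 + 4
= 16 beats


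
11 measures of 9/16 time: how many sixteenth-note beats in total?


Reasoning:
Time signature 9/16: the bottom number 16 means the sixteenth note gets one count
The top number 9 means 9 sixteenth-note beats per measure
Total = 9 × 11 measures
= 99 sixteenth-note beats


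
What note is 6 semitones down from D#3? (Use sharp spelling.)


Step by step:
D#3: chromatic position 3 in octave 3 → absolute = 3×12 + 3 = 39
Transpose down 6: 39 - 6 = 33
33 = 2×12 + 9 → A in octave 2
Result = A2


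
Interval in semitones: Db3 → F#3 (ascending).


Working:
Absolute semitone position = octave×12 + chromatic position
Db3: 3×12 + 1 = 37
F#3: 3×12 + 6 = 42
Difference = 42 - 37 = 5
= 5 semitones


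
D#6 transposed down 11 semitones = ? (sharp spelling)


Step by step:
D#6: chromatic position 3 in octave 6 → absolute = 6×12 + 3 = 75
Transpose down 11: 75 - 11 = 64
64 = 5×12 + 4 → E in octave 5
Result = E5


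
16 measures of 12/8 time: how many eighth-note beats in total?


Step by step:
Time signature 12/8: the bottom number 8 means the eighth note gets one count
The top number 12 means 12 eighth-note beats per measure
Total = 12 × 16 measures
= 192 eighth-note beats


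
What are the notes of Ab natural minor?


Let's work it out.
Natural minor scale pattern: W-H-W-W-H-W-W (2-1-2-2-1-2-2 semitones)
Starting from Ab:
  Ab + 2 semitones → Bb
  Bb + 1 semitone → Cb
  Cb + 2 semitones → Db
  Db + 2 semitones → Eb
  Eb + 1 semitone → Fb
  Fb + 2 semitones → Gb
  Gb + 2 semitones → Ab
Scale = Ab Bb Cb Db Eb Fb Gb


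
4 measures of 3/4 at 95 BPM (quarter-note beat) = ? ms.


Solution.
Quarter-note beat duration = 60000 / 95 ms
Beats per measure (3/4) = 3
One measure = 3 × 60000 / 95 = 180000 / 95 ms
4 measures = 4 × 180000 / 95 = 720000 / 95
= 7578.9 ms


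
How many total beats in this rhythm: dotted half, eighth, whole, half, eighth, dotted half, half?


Let's work it out.
Beat values:
  dotted half = 3 beats
  eighth = 0.5 beats
  whole = 4 beats
  half = 2 beats
  eighth = 0.5 beats
  dotted half = 3 beats
  half = 2 beats
Sum = 3 + 0.5 + 4 + 2 + 0.5 + 3 + 2
= 15 beats


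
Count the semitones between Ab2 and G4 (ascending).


Solution.
Absolute semitone position = octave×12 + chromatic position
Ab2: 2×12 + 8 = 32
G4: 4×12 + 7 = 55
Difference = 55 - 32 = 23
= 23 semitones


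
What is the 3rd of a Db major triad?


Solution.
Major triad = root + major 3rd (4 semitones) + perfect 5th (7 semitones)
A triad on Db stacks thirds, so the chord tones use letter names D-F-A
Root: Db
Major 3rd above Db: F
Perfect 5th above Db: Ab
The 3rd = F


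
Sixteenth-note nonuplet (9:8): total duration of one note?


Let's work it out.
Nonuplet: 9 notes occupy the space of 8 sixteenth notes
Space = 8 × 1/4 = 2 beats
Each nonuplet note = 2 / 9 = 2/9 beats
= 2/9 beats


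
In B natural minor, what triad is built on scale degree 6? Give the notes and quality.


Solution.
B natural minor scale: B C# D E F# G A
Diatonic triad on degree 6 stacks scale notes 6, 1, 3: G B D
G→B = 4 semitones; G→D = 7 semitones → major triad
= G B D (major)


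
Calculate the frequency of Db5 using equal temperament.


Solution.
f = 440 × 2^(n/12) where n = semitones from A4
Db5: 4 semitones from A4
f = 440 × 2^(4/12)
f = 554.37 Hz


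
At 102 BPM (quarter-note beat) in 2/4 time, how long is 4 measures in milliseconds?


Working:
Quarter-note beat duration = 60000 / 102 ms
Beats per measure (2/4) = 2
One measure = 2 × 60000 / 102 = 120000 / 102 ms
4 measures = 4 × 120000 / 102 = 480000 / 102
= 4705.9 ms


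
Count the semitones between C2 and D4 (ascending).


Solution.
Absolute semitone position = octave×12 + chromatic position
C2: 2×12 + 0 = 24
D4: 4×12 + 2 = 50
Difference = 50 - 24 = 26
= 26 semitones


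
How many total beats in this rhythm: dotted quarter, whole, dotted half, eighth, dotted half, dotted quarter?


Reasoning:
Beat values:
  dotted quarter = 1.5 beats
  whole = 4 beats
  dotted half = 3 beats
  eighth = 0.5 beats
  dotted half = 3 beats
  dotted quarter = 1.5 beats
Sum = 1.5 + 4 + 3 + 0.5 + 3 + 1.5
= 13.5 beats


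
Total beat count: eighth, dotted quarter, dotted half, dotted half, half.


Reasoning:
Beat values:
  eighth = 0.5 beats
  dotted quarter = 1.5 beats
  dotted half = 3 beats
  dotted half = 3 beats
  half = 2 beats
Sum = 0.5 + 1.5 + 3 + 3 + 2
= 10 beats


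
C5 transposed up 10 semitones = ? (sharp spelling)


Solution.
C5: chromatic position 0 in octave 5 → absolute = 5×12 + 0 = 60
Transpose up 10: 60 + 10 = 70
70 = 5×12 + 10 → A# in octave 5
Result = A#5


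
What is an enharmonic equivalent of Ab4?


Enharmonic notes sound the same pitch but are spelled with different letter names
Ab and G# name the same pitch class
= G#4


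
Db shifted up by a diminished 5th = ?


Working:
diminished 5th: 5 letter names, 6 semitones
Letter: D + 4 → A
Pitch: Db + 6 semitones, spelled as an A → Abb
= Abb


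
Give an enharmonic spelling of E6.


Step by step:
Enharmonic notes sound the same pitch but are spelled with different letter names
E and Fb name the same pitch class
= Fb6


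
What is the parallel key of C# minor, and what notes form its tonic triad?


Working:
Parallel keys share the same tonic but differ in mode
C# minor → parallel is C# major
Tonic triad of C# major = C# E# G#
= C# major; triad = C# E# G#


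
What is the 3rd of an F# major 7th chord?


Step by step:
Major 7th chord = root + major 3rd + perfect 5th + major 7th
Seventh chords stack in thirds, so the letter names are F-A-C-E
Root: F#
Major 3rd above F#: A#
Perfect 5th above F#: C#
Major 7th above F#: E#
The 3rd = A#


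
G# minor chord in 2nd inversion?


Root position: G# B D#
2nd inversion: move root and 3rd up an octave
Bass note: D#
Notes (bottom to top) = D# G# B


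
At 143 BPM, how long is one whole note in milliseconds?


Working:
One quarter-note beat = 60000 / BPM = 60000 / 143 ms
Whole note = 4 × quarter note
Duration = 4 × 60000 / 143 = 240000 / 143
= 1678.3 ms


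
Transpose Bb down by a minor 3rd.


Step by step:
minor 3rd: 3 letter names, 3 semitones
Letter: B - 2 → G
Pitch: Bb - 3 semitones, spelled as a G → G
= G


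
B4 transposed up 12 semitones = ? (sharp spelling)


Step by step:
B4: chromatic position 11 in octave 4 → absolute = 4×12 + 11 = 59
Transpose up 12: 59 + 12 = 71
71 = 5×12 + 11 → B in octave 5
Result = B5


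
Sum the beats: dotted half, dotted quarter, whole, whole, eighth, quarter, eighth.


Solution.
Beat values:
  dotted half = 3 beats
  dotted quarter = 1.5 beats
  whole = 4 beats
  whole = 4 beats
  eighth = 0.5 beats
  quarter = 1 beat
  eighth = 0.5 beats
Sum = 3 + 1.5 + 4 + 4 + 0.5 + 1 + 0.5
= 14.5 beats


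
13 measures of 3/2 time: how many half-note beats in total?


Time signature 3/2: the bottom number 2 means the half note gets one count
The top number 3 means 3 half-note beats per measure
Total = 3 × 13 measures
= 39 half-note beats


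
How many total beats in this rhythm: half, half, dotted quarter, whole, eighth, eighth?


Step by step:
Beat values:
  half = 2 beats
  half = 2 beats
  dotted quarter = 1.5 beats
  whole = 4 beats
  eighth = 0.5 beats
  eighth = 0.5 beats
Sum = 2 + 2 + 1.5 + 4 + 0.5 + 0.5
= 10.5 beats


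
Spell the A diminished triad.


Solution.
Diminished triad = root + minor 3rd (3 semitones) + diminished 5th (6 semitones)
A triad on A stacks thirds, so the chord tones use letter names A-C-E
Root: A
Minor 3rd above A: C
Diminished 5th above A: Eb
Chord = A C Eb


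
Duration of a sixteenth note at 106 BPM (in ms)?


Solution.
One quarter-note beat = 60000 / BPM = 60000 / 106 ms
Sixteenth note = 1/4 × quarter note
Duration = 1/4 × 60000 / 106 = 15000 / 106
= 141.5 ms


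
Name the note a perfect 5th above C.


Let's work it out.
A 5th spans 5 letter names, so from C we land on G
A perfect 5th = 7 semitones above C
Spell G at that pitch: G
= G


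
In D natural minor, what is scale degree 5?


Solution.
Natural minor scale pattern: W-H-W-W-H-W-W (2-1-2-2-1-2-2 semitones)
Starting from D:
  D + 2 semitones → E
  E + 1 semitone → F
  F + 2 semitones → G
  G + 2 semitones → A
  A + 1 semitone → Bb
  Bb + 2 semitones → C
  C + 2 semitones → D
Scale: D E F G A Bb C
Degree 5 = A


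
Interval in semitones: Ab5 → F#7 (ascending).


Absolute semitone position = octave×12 + chromatic position
Ab5: 5×12 + 8 = 68
F#7: 7×12 + 6 = 90
Difference = 90 - 68 = 22
= 22 semitones


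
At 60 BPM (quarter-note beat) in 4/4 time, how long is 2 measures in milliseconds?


Quarter-note beat duration = 60000 / 60 ms
Beats per measure (4/4) = 4
One measure = 4 × 60000 / 60 = 240000 / 60 ms
2 measures = 2 × 240000 / 60 = 480000 / 60
= 8000.0 ms


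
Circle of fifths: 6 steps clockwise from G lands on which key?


Solution.
Each clockwise step on the circle of fifths moves up a perfect 5th
From G: G → D → A → E → B → F#/Gb → Db
= Db


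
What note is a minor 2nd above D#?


Step by step:
A 2nd spans 2 letter names, so from D we land on E
A minor 2nd = 1 semitone above D#
Spell E at that pitch: E
= E


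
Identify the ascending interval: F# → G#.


Letter names: F → G spans 2 letter names → a 2nd
Semitones: F# → G# = 2 half-steps
A 2nd of 2 semitones is a major 2nd
= major 2nd


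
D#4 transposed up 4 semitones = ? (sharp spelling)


Reasoning:
D#4: chromatic position 3 in octave 4 → absolute = 4×12 + 3 = 51
Transpose up 4: 51 + 4 = 55
55 = 4×12 + 7 → G in octave 4
Result = G4


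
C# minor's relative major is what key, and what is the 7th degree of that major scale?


Let's work it out.
The relative major shares the key signature and is a minor 3rd above the minor tonic
A minor 3rd above C# is E
→ relative major of C# minor is E major
E major scale: E F# G# A B C# D#
= E major; 7th degree = D#


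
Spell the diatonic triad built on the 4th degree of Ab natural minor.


Step by step:
Ab natural minor scale: Ab Bb Cb Db Eb Fb Gb
Diatonic triad on degree 4 stacks scale notes 4, 6, 1: Db Fb Ab
Db→Fb = 3 semitones; Db→Ab = 7 semitones → minor triad
= Db Fb Ab (minor)


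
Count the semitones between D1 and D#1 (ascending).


Solution.
Absolute semitone position = octave×12 + chromatic position
D1: 1×12 + 2 = 14
D#1: 1×12 + 3 = 15
Difference = 15 - 14 = 1
= 1 semitone


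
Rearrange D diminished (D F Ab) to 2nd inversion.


Solution.
Root position: D F Ab
2nd inversion: move root and 3rd up an octave
Bass note: Ab
Notes (bottom to top) = Ab D F


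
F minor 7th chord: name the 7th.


Let's work it out.
Minor 7th chord = root + minor 3rd + perfect 5th + minor 7th
Seventh chords stack in thirds, so the letter names are F-A-C-E
Root: F
Minor 3rd above F: Ab
Perfect 5th above F: C
Minor 7th above F: Eb
The 7th = Eb


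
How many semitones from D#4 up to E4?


Solution.
Absolute semitone position = octave×12 + chromatic position
D#4: 4×12 + 3 = 51
E4: 4×12 + 4 = 52
Difference = 52 - 51 = 1
= 1 semitone


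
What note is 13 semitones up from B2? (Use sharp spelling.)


Reasoning:
B2: chromatic position 11 in octave 2 → absolute = 2×12 + 11 = 35
Transpose up 13: 35 + 13 = 48
48 = 4×12 + 0 → C in octave 4
Result = C4


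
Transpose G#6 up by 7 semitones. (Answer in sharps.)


Step by step:
G#6: chromatic position 8 in octave 6 → absolute = 6×12 + 8 = 80
Transpose up 7: 80 + 7 = 87
87 = 7×12 + 3 → D# in octave 7
Result = D#7


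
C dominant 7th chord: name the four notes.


Dominant 7th chord = root + major 3rd + perfect 5th + minor 7th
Seventh chords stack in thirds, so the letter names are C-E-G-B
Root: C
Major 3rd above C: E
Perfect 5th above C: G
Minor 7th above C: Bb
Chord = C E G Bb


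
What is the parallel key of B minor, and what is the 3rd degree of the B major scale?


Working:
Parallel keys share the same tonic but differ in mode
B minor → parallel is B major
B major scale: B C# D# E F# G# A#
= B major; 3rd degree = D#


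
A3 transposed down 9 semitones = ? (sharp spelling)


Let's work it out.
A3: chromatic position 9 in octave 3 → absolute = 3×12 + 9 = 45
Transpose down 9: 45 - 9 = 36
36 = 3×12 + 0 → C in octave 3
Result = C3


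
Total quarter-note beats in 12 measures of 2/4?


Time signature 2/4: the bottom number 4 means the quarter note gets one count
The top number 2 means 2 quarter-note beats per measure
Total = 2 × 12 measures
= 24 quarter-note beats


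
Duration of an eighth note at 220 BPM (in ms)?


Reasoning:
One quarter-note beat = 60000 / BPM = 60000 / 220 ms
Eighth note = 1/2 × quarter note
Duration = 1/2 × 60000 / 220 = 30000 / 220
= 136.4 ms


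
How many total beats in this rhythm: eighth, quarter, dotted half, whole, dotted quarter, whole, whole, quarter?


Reasoning:
Beat values:
  eighth = 0.5 beats
  quarter = 1 beat
  dotted half = 3 beats
  whole = 4 beats
  dotted quarter = 1.5 beats
  whole = 4 beats
  whole = 4 beats
  quarter = 1 beat
Sum = 0.5 + 1 + 3 + 4 + 1.5 + 4 + 4 + 1
= 19 beats


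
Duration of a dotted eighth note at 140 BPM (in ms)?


Reasoning:
One quarter-note beat = 60000 / BPM = 60000 / 140 ms
Dotted eighth note = 3/4 × quarter note
Duration = 3/4 × 60000 / 140 = 45000 / 140
= 321.4 ms


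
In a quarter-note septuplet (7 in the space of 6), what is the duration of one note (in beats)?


Let's work it out.
Septuplet: 7 notes occupy the space of 6 quarter notes
Space = 6 × 1 = 6 beats
Each septuplet note = 6 / 7 = 6/7 beats
= 6/7 beats


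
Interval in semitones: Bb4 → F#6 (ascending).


Absolute semitone position = octave×12 + chromatic position
Bb4: 4×12 + 10 = 58
F#6: 6×12 + 6 = 78
Difference = 78 - 58 = 20
= 20 semitones


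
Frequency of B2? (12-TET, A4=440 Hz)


Solution.
f = 440 × 2^(n/12) where n = semitones from A4
B2: -22 semitones from A4
f = 440 × 2^(-22/12)
f = 123.47 Hz


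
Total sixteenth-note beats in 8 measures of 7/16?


Solution.
Time signature 7/16: the bottom number 16 means the sixteenth note gets one count
The top number 7 means 7 sixteenth-note beats per measure
Total = 7 × 8 measures
= 56 sixteenth-note beats


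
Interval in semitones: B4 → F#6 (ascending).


Working:
Absolute semitone position = octave×12 + chromatic position
B4: 4×12 + 11 = 59
F#6: 6×12 + 6 = 78
Difference = 78 - 59 = 19
= 19 semitones


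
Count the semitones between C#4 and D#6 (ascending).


Reasoning:
Absolute semitone position = octave×12 + chromatic position
C#4: 4×12 + 1 = 49
D#6: 6×12 + 3 = 75
Difference = 75 - 49 = 26
= 26 semitones


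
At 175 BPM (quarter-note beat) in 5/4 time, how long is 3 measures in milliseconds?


Quarter-note beat duration = 60000 / 175 ms
Beats per measure (5/4) = 5
One measure = 5 × 60000 / 175 = 300000 / 175 ms
3 measures = 3 × 300000 / 175 = 900000 / 175
= 5142.9 ms


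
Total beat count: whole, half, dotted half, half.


Beat values:
  whole = 4 beats
  half = 2 beats
  dotted half = 3 beats
  half = 2 beats
Sum = 4 + 2 + 3 + 2
= 11 beats


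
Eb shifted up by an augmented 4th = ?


augmented 4th: 4 letter names, 6 semitones
Letter: E + 3 → A
Pitch: Eb + 6 semitones, spelled as an A → A
= A


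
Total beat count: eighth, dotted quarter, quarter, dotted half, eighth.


Working:
Beat values:
  eighth = 0.5 beats
  dotted quarter = 1.5 beats
  quarter = 1 beat
  dotted half = 3 beats
  eighth = 0.5 beats
Sum = 0.5 + 1.5 + 1 + 3 + 0.5
= 6.5 beats


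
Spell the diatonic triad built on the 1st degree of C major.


Working:
C major scale: C D E F G A B
Diatonic triad on degree 1 stacks scale notes 1, 3, 5: C E G
C→E = 4 semitones; C→G = 7 semitones → major triad
= C E G (major)


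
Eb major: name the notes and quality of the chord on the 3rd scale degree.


Eb major scale: Eb F G Ab Bb C D
Diatonic triad on degree 3 stacks scale notes 3, 5, 7: G Bb D
G→Bb = 3 semitones; G→D = 7 semitones → minor triad
= G Bb D (minor)


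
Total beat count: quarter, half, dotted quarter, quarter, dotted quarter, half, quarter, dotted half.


Reasoning:
Beat values:
  quarter = 1 beat
  half = 2 beats
  dotted quarter = 1.5 beats
  quarter = 1 beat
  dotted quarter = 1.5 beats
  half = 2 beats
  quarter = 1 beat
  dotted half = 3 beats
Sum = 1 + 2 + 1.5 + 1 + 1.5 + 2 + 1 + 3
= 13 beats


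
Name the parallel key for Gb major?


Working:
Parallel keys share the same tonic but differ in mode
Gb major → parallel is Gb minor
= Gb minor


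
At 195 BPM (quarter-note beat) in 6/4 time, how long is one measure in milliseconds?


Step by step:
Quarter-note beat duration = 60000 / 195 ms
Beats per measure (6/4) = 6
One measure = 6 × 60000 / 195 = 360000 / 195 ms
= 1846.2 ms


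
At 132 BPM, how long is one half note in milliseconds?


Working:
One quarter-note beat = 60000 / BPM = 60000 / 132 ms
Half note = 2 × quarter note
Duration = 2 × 60000 / 132 = 120000 / 132
= 909.1 ms


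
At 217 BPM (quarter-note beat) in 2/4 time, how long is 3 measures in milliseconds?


Working:
Quarter-note beat duration = 60000 / 217 ms
Beats per measure (2/4) = 2
One measure = 2 × 60000 / 217 = 120000 / 217 ms
3 measures = 3 × 120000 / 217 = 360000 / 217
= 1659.0 ms


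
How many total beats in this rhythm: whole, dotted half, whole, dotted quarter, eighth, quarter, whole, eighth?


Working:
Beat values:
  whole = 4 beats
  dotted half = 3 beats
  whole = 4 beats
  dotted quarter = 1.5 beats
  eighth = 0.5 beats
  quarter = 1 beat
  whole = 4 beats
  eighth = 0.5 beats
Sum = 4 + 3 + 4 + 1.5 + 0.5 + 1 + 4 + 0.5
= 18.5 beats


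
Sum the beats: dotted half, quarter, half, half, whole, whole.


Reasoning:
Beat values:
  dotted half = 3 beats
  quarter = 1 beat
  half = 2 beats
  half = 2 beats
  whole = 4 beats
  whole = 4 beats
Sum = 3 + 1 + 2 + 2 + 4 + 4
= 16 beats


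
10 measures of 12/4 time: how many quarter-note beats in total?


Time signature 12/4: the bottom number 4 means the quarter note gets one count
The top number 12 means 12 quarter-note beats per measure
Total = 12 × 10 measures
= 120 quarter-note beats


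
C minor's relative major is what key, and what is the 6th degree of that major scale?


Let's work it out.
The relative major shares the key signature and is a minor 3rd above the minor tonic
A minor 3rd above C is Eb
→ relative major of C minor is Eb major
Eb major scale: Eb F G Ab Bb C D
= Eb major; 6th degree = C


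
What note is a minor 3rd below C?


Step by step:
A 3rd spans 3 letter names, so from C we land on A
A minor 3rd = 3 semitones below C
Spell A at that pitch: A
= A


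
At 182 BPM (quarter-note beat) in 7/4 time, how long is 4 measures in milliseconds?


Solution.
Quarter-note beat duration = 60000 / 182 ms
Beats per measure (7/4) = 7
One measure = 7 × 60000 / 182 = 420000 / 182 ms
4 measures = 4 × 420000 / 182 = 1680000 / 182
= 9230.8 ms


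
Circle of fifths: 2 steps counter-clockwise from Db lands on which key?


Solution.
Each counter-clockwise step moves down a perfect 5th (= up a perfect 4th)
From Db: Db → F#/Gb → B
= B


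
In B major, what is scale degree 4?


Let's work it out.
Major scale pattern: W-W-H-W-W-W-H (2-2-1-2-2-2-1 semitones)
Starting from B:
  B + 2 semitones → C#
  C# + 2 semitones → D#
  D# + 1 semitone → E
  E + 2 semitones → F#
  F# + 2 semitones → G#
  G# + 2 semitones → A#
  A# + 1 semitone → B
Scale: B C# D# E F# G# A#
Degree 4 = E


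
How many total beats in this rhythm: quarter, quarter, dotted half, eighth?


Reasoning:
Beat values:
  quarter = 1 beat
  quarter = 1 beat
  dotted half = 3 beats
  eighth = 0.5 beats
Sum = 1 + 1 + 3 + 0.5
= 5.5 beats


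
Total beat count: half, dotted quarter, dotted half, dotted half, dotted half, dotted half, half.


Working:
Beat values:
  half = 2 beats
  dotted quarter = 1.5 beats
  dotted half = 3 beats
  dotted half = 3 beats
  dotted half = 3 beats
  dotted half = 3 beats
  half = 2 beats
Sum = 2 + 1.5 + 3 + 3 + 3 + 3 + 2
= 17.5 beats


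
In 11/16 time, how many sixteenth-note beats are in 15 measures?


Working:
Time signature 11/16: the bottom number 16 means the sixteenth note gets one count
The top number 11 means 11 sixteenth-note beats per measure
Total = 11 × 15 measures
= 165 sixteenth-note beats


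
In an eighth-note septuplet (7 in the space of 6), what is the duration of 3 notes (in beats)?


Reasoning:
Septuplet: 7 notes occupy the space of 6 eighth notes
Space = 6 × 1/2 = 3 beats
Each septuplet note = 3 / 7 = 3/7 beats
3 notes = 3 × 3/7 = 9/7
= 9/7 beats


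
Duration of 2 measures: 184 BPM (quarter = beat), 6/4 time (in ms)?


Let's work it out.
Quarter-note beat duration = 60000 / 184 ms
Beats per measure (6/4) = 6
One measure = 6 × 60000 / 184 = 360000 / 184 ms
2 measures = 2 × 360000 / 184 = 720000 / 184
= 3913.0 ms


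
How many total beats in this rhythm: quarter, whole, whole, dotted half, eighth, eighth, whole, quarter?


Let's work it out.
Beat values:
  quarter = 1 beat
  whole = 4 beats
  whole = 4 beats
  dotted half = 3 beats
  eighth = 0.5 beats
  eighth = 0.5 beats
  whole = 4 beats
  quarter = 1 beat
Sum = 1 + 4 + 4 + 3 + 0.5 + 0.5 + 4 + 1
= 18 beats


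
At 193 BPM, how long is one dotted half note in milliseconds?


Reasoning:
One quarter-note beat = 60000 / BPM = 60000 / 193 ms
Dotted half note = 3 × quarter note
Duration = 3 × 60000 / 193 = 180000 / 193
= 932.6 ms


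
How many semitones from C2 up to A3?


Absolute semitone position = octave×12 + chromatic position
C2: 2×12 + 0 = 24
A3: 3×12 + 9 = 45
Difference = 45 - 24 = 21
= 21 semitones


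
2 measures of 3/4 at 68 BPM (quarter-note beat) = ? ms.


Solution.
Quarter-note beat duration = 60000 / 68 ms
Beats per measure (3/4) = 3
One measure = 3 × 60000 / 68 = 180000 / 68 ms
2 measures = 2 × 180000 / 68 = 360000 / 68
= 5294.1 ms


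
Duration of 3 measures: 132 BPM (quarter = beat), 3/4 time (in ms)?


Reasoning:
Quarter-note beat duration = 60000 / 132 ms
Beats per measure (3/4) = 3
One measure = 3 × 60000 / 132 = 180000 / 132 ms
3 measures = 3 × 180000 / 132 = 540000 / 132
= 4090.9 ms


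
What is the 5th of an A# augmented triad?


Reasoning:
Augmented triad = root + major 3rd (4 semitones) + augmented 5th (8 semitones)
A triad on A# stacks thirds, so the chord tones use letter names A-C-E
Root: A#
Major 3rd above A#: C##
Augmented 5th above A#: E##
The 5th = E##


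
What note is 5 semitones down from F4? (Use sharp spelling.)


Solution.
F4: chromatic position 5 in octave 4 → absolute = 4×12 + 5 = 53
Transpose down 5: 53 - 5 = 48
48 = 4×12 + 0 → C in octave 4
Result = C4


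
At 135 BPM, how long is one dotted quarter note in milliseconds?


Working:
One quarter-note beat = 60000 / BPM = 60000 / 135 ms
Dotted quarter note = 3/2 × quarter note
Duration = 3/2 × 60000 / 135 = 90000 / 135
= 666.7 ms


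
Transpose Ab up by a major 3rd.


Let's work it out.
major 3rd: 3 letter names, 4 semitones
Letter: A + 2 → C
Pitch: Ab + 4 semitones, spelled as a C → C
= C


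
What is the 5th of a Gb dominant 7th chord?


Step by step:
Dominant 7th chord = root + major 3rd + perfect 5th + minor 7th
Seventh chords stack in thirds, so the letter names are G-B-D-F
Root: Gb
Major 3rd above Gb: Bb
Perfect 5th above Gb: Db
Minor 7th above Gb: Fb
The 5th = Db


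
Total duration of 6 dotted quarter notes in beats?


Solution.
Base quarter note = 1 beat
Dot 1 adds half the previous value: +1/2
One dotted quarter = 1 + 1/2 = 3/2
6 of them = 6 × 3/2 = 9
= 9 beats


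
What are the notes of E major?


Let's work it out.
Major scale pattern: W-W-H-W-W-W-H (2-2-1-2-2-2-1 semitones)
Starting from E:
  E + 2 semitones → F#
  F# + 2 semitones → G#
  G# + 1 semitone → A
  A + 2 semitones → B
  B + 2 semitones → C#
  C# + 2 semitones → D#
  D# + 1 semitone → E
Scale = E F# G# A B C# D#


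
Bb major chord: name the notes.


Working:
Major triad = root + major 3rd (4 semitones) + perfect 5th (7 semitones)
A triad on Bb stacks thirds, so the chord tones use letter names B-D-F
Root: Bb
Major 3rd above Bb: D
Perfect 5th above Bb: F
Chord = Bb D F


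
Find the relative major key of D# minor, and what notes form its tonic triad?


Solution.
The relative major shares the key signature and is a minor 3rd above the minor tonic
A minor 3rd above D# is F#
→ relative major of D# minor is F# major
Tonic triad of F# major = root + major 3rd + perfect 5th = F# A# C#
= F# major; triad = F# A# C#


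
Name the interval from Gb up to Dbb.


Solution.
Letter names: G → D spans 5 letter names → a 5th
Semitones: Gb → Dbb = 6 half-steps
A 5th of 6 semitones is a diminished 5th
= diminished 5th


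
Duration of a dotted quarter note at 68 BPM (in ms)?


Working:
One quarter-note beat = 60000 / BPM = 60000 / 68 ms
Dotted quarter note = 3/2 × quarter note
Duration = 3/2 × 60000 / 68 = 90000 / 68
= 1323.5 ms


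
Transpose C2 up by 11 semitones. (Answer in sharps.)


Reasoning:
C2: chromatic position 0 in octave 2 → absolute = 2×12 + 0 = 24
Transpose up 11: 24 + 11 = 35
35 = 2×12 + 11 → B in octave 2
Result = B2


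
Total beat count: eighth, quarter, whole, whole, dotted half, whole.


Step by step:
Beat values:
  eighth = 0.5 beats
  quarter = 1 beat
  whole = 4 beats
  whole = 4 beats
  dotted half = 3 beats
  whole = 4 beats
Sum = 0.5 + 1 + 4 + 4 + 3 + 4
= 16.5 beats


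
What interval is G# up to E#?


Letter names: G → E spans 6 letter names → a 6th
Semitones: G# → E# = 9 half-steps
A 6th of 9 semitones is a major 6th
= major 6th


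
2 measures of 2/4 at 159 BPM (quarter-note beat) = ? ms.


Let's work it out.
Quarter-note beat duration = 60000 / 159 ms
Beats per measure (2/4) = 2
One measure = 2 × 60000 / 159 = 120000 / 159 ms
2 measures = 2 × 120000 / 159 = 240000 / 159
= 1509.4 ms


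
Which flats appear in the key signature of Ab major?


Flat major keys: C(0), F(1), Bb(2), Eb(3), Ab(4), Db(5), Gb(6), Cb(7)
Ab major has 4 flats
Order of flats: Bb Eb Ab Db Gb Cb Fb → first 4: Bb, Eb, Ab, Db
= Bb, Eb, Ab, Db


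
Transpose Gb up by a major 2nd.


major 2nd: 2 letter names, 2 semitones
Letter: G + 1 → A
Pitch: Gb + 2 semitones, spelled as an A → Ab
= Ab


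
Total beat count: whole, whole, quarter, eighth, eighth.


Working:
Beat values:
  whole = 4 beats
  whole = 4 beats
  quarter = 1 beat
  eighth = 0.5 beats
  eighth = 0.5 beats
Sum = 4 + 4 + 1 + 0.5 + 0.5
= 10 beats


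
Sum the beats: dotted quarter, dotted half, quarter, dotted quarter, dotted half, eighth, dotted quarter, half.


Reasoning:
Beat values:
  dotted quarter = 1.5 beats
  dotted half = 3 beats
  quarter = 1 beat
  dotted quarter = 1.5 beats
  dotted half = 3 beats
  eighth = 0.5 beats
  dotted quarter = 1.5 beats
  half = 2 beats
Sum = 1.5 + 3 + 1 + 1.5 + 3 + 0.5 + 1.5 + 2
= 14 beats


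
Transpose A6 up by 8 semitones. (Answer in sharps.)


A6: chromatic position 9 in octave 6 → absolute = 6×12 + 9 = 81
Transpose up 8: 81 + 8 = 89
89 = 7×12 + 5 → F in octave 7
Result = F7


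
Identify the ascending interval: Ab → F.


Solution.
Letter names: A → F spans 6 letter names → a 6th
Semitones: Ab → F = 9 half-steps
A 6th of 9 semitones is a major 6th
= major 6th


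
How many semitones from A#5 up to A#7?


Working:
Absolute semitone position = octave×12 + chromatic position
A#5: 5×12 + 10 = 70
A#7: 7×12 + 10 = 94
Difference = 94 - 70 = 24
= 24 semitones


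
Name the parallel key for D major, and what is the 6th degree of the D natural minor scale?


Parallel keys share the same tonic but differ in mode
D major → parallel is D minor
D natural minor scale: D E F G A Bb C
= D minor; 6th degree = Bb


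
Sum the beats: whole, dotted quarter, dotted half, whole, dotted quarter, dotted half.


Beat values:
  whole = 4 beats
  dotted quarter = 1.5 beats
  dotted half = 3 beats
  whole = 4 beats
  dotted quarter = 1.5 beats
  dotted half = 3 beats
Sum = 4 + 1.5 + 3 + 4 + 1.5 + 3
= 17 beats


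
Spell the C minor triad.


Minor triad = root + minor 3rd (3 semitones) + perfect 5th (7 semitones)
A triad on C stacks thirds, so the chord tones use letter names C-E-G
Root: C
Minor 3rd above C: Eb
Perfect 5th above C: G
Chord = C Eb G


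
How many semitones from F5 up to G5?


Absolute semitone position = octave×12 + chromatic position
F5: 5×12 + 5 = 65
G5: 5×12 + 7 = 67
Difference = 67 - 65 = 2
= 2 semitones


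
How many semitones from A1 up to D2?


Absolute semitone position = octave×12 + chromatic position
A1: 1×12 + 9 = 21
D2: 2×12 + 2 = 26
Difference = 26 - 21 = 5
= 5 semitones


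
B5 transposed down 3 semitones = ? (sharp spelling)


Let's work it out.
B5: chromatic position 11 in octave 5 → absolute = 5×12 + 11 = 71
Transpose down 3: 71 - 3 = 68
68 = 5×12 + 8 → G# in octave 5
Result = G#5


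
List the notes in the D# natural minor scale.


Working:
Natural minor scale pattern: W-H-W-W-H-W-W (2-1-2-2-1-2-2 semitones)
Starting from D#:
  D# + 2 semitones → E#
  E# + 1 semitone → F#
  F# + 2 semitones → G#
  G# + 2 semitones → A#
  A# + 1 semitone → B
  B + 2 semitones → C#
  C# + 2 semitones → D#
Scale = D# E# F# G# A# B C#


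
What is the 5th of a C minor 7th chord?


Minor 7th chord = root + minor 3rd + perfect 5th + minor 7th
Seventh chords stack in thirds, so the letter names are C-E-G-B
Root: C
Minor 3rd above C: Eb
Perfect 5th above C: G
Minor 7th above C: Bb
The 5th = G


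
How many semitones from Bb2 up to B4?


Let's work it out.
Absolute semitone position = octave×12 + chromatic position
Bb2: 2×12 + 10 = 34
B4: 4×12 + 11 = 59
Difference = 59 - 34 = 25
= 25 semitones


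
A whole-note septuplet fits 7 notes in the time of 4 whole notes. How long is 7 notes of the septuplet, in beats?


Working:
Septuplet: 7 notes occupy the space of 4 whole notes
Space = 4 × 4 = 16 beats
Each septuplet note = 16 / 7 = 16/7 beats
7 notes = 7 × 16/7 = 16
= 16 beats


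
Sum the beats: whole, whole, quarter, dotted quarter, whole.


Beat values:
  whole = 4 beats
  whole = 4 beats
  quarter = 1 beat
  dotted quarter = 1.5 beats
  whole = 4 beats
Sum = 4 + 4 + 1 + 1.5 + 4
= 14.5 beats


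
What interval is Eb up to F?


Letter names: E → F spans 2 letter names → a 2nd
Semitones: Eb → F = 2 half-steps
A 2nd of 2 semitones is a major 2nd
= major 2nd


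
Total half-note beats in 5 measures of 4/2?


Step by step:
Time signature 4/2: the bottom number 2 means the half note gets one count
The top number 4 means 4 half-note beats per measure
Total = 4 × 5 measures
= 20 half-note beats
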